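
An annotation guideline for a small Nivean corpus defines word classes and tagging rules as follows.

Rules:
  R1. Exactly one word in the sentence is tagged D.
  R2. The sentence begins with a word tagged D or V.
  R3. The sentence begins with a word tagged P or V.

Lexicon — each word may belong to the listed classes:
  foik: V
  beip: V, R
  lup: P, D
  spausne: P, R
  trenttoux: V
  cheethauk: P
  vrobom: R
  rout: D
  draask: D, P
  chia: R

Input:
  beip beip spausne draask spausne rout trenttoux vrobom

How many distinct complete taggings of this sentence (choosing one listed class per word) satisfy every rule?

8

Candidates per position — 1:beip {V,R}; 2:beip {V,R}; 3:spausne {P,R}; 4:draask {D,P}; 5:spausne {P,R}; 6:rout {D}; 7:trenttoux {V}; 8:vrobom {R}.
There are 32 candidate sequences in total.
Checking each against the rules leaves 8 sequences.
Count = 8.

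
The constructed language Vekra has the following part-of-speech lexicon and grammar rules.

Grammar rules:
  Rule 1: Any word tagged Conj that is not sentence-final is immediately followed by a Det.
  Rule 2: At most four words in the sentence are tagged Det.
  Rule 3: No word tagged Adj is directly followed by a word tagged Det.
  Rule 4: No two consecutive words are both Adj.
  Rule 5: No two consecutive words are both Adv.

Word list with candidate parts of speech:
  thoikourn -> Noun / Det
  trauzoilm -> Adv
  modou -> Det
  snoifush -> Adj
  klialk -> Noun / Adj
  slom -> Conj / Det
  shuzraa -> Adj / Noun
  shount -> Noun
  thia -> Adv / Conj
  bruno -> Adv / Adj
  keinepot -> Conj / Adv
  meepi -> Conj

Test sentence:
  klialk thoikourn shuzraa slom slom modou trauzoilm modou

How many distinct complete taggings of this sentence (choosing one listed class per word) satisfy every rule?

Candidates per position — 1:klialk {Noun,Adj}; 2:thoikourn {Noun,Det}; 3:shuzraa {Adj,Noun}; 4:slom {Conj,Det}; 5:slom {Conj,Det}; 6:modou {Det}; 7:trauzoilm {Adv}; 8:modou {Det}.
There are 32 candidate sequences in total.
Checking each against the rules leaves 11 sequences.
Count = 11.

11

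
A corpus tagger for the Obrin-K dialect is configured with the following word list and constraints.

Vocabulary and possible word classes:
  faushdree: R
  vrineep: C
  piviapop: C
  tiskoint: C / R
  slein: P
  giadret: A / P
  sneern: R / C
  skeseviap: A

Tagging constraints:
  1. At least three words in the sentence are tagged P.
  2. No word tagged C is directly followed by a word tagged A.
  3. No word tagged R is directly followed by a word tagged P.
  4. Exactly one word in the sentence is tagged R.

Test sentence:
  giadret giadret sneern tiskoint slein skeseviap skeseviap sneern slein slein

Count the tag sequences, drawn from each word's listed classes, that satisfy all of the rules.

Candidates per position — 1:giadret {A,P}; 2:giadret {A,P}; 3:sneern {R,C}; 4:tiskoint {C,R}; 5:slein {P}; 6:skeseviap {A}; 7:skeseviap {A}; 8:sneern {R,C}; 9:slein {P}; 10:slein {P}.
There are 32 candidate sequences in total.
The sequences that satisfy every rule: A A R C P A A C P P; A P R C P A A C P P; P A R C P A A C P P; P P R C P A A C P P.
Count = 4.

4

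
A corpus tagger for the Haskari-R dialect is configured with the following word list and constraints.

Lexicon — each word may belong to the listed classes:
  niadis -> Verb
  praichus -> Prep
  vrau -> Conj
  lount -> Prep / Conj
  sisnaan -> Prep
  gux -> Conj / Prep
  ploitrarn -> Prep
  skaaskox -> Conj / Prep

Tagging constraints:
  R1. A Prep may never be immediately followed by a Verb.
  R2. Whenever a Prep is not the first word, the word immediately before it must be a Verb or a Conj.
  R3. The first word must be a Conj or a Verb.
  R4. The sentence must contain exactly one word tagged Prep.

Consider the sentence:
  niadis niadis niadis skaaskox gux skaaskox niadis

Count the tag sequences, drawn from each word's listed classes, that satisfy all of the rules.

2

Candidates per position — 1:niadis {Verb}; 2:niadis {Verb}; 3:niadis {Verb}; 4:skaaskox {Conj,Prep}; 5:gux {Conj,Prep}; 6:skaaskox {Conj,Prep}; 7:niadis {Verb}.
There are 8 candidate sequences in total.
The sequences that satisfy every rule: Verb Verb Verb Conj Prep Conj Verb; Verb Verb Verb Prep Conj Conj Verb.
Count = 2.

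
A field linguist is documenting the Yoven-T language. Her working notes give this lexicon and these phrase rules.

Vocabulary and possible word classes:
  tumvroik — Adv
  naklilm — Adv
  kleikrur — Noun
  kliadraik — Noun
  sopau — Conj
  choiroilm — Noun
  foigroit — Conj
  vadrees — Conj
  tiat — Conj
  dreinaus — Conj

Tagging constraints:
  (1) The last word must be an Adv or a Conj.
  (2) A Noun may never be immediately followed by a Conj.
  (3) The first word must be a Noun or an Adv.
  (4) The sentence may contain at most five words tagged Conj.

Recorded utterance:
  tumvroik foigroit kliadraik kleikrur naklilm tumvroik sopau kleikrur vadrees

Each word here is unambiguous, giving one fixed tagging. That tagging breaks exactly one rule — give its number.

2

Fixed tagging: Adv Conj Noun Noun Adv Adv Conj Noun Conj.
Rule check: R1 holds, R2 violated, R3 holds, R4 holds.
Only rule 2 fails.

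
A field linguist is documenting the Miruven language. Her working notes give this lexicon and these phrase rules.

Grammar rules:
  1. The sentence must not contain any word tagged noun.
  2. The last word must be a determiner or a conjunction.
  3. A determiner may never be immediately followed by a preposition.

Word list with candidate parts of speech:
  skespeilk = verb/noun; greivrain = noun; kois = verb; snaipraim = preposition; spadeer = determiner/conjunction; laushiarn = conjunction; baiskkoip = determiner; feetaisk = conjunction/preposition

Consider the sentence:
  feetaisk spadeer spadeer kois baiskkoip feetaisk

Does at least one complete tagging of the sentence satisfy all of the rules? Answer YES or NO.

Candidates per position — 1:feetaisk {conjunction,preposition}; 2:spadeer {determiner,conjunction}; 3:spadeer {determiner,conjunction}; 4:kois {verb}; 5:baiskkoip {determiner}; 6:feetaisk {conjunction,preposition}.
One satisfying assignment: preposition conjunction conjunction verb determiner conjunction.
Rule-by-rule: rule 1 satisfied; rule 2 satisfied; rule 3 satisfied.

YES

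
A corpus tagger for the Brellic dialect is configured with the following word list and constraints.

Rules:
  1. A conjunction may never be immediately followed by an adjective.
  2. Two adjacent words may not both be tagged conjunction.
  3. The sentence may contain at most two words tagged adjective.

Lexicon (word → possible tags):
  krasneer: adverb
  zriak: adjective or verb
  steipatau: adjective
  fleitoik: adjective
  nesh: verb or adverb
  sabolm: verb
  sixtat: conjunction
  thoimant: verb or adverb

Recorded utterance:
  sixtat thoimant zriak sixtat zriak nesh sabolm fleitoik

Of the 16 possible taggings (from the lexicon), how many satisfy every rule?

Candidates per position — 1:sixtat {conjunction}; 2:thoimant {verb,adverb}; 3:zriak {adjective,verb}; 4:sixtat {conjunction}; 5:zriak {adjective,verb}; 6:nesh {verb,adverb}; 7:sabolm {verb}; 8:fleitoik {adjective}.
There are 16 candidate sequences in total.
Checking each against the rules leaves 8 sequences.
Count = 8.

8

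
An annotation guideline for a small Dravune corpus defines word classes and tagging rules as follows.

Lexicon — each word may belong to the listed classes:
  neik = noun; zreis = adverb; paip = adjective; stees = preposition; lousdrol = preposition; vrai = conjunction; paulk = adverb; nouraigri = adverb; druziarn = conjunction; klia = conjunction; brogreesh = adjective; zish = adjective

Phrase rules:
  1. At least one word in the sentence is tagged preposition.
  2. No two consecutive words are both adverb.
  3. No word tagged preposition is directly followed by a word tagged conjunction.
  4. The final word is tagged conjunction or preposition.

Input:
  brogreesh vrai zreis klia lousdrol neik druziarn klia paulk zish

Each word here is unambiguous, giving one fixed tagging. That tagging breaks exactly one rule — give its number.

4

Fixed tagging: adjective conjunction adverb conjunction preposition noun conjunction conjunction adverb adjective.
Rule check: R1 ✓, R2 ✓, R3 ✓, R4 ✗.
Only rule 4 fails.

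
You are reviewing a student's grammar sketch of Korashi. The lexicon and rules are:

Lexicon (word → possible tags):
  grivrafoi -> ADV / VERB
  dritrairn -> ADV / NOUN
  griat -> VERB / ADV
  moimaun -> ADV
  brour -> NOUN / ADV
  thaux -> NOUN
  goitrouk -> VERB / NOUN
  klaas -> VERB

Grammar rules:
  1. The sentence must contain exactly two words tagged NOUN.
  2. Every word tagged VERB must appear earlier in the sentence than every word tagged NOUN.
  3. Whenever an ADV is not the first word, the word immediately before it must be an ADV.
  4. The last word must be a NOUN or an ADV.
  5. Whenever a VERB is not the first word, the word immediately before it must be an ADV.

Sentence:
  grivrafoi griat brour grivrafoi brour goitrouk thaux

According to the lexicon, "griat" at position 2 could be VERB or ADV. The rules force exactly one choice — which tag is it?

ADV

Candidates per position — 1:grivrafoi {ADV,VERB}; 2:griat {VERB,ADV}; 3:brour {NOUN,ADV}; 4:grivrafoi {ADV,VERB}; 5:brour {NOUN,ADV}; 6:goitrouk {VERB,NOUN}; 7:thaux {NOUN}.
Position 2: the remaining choice is settled jointly with positions 1, 3, 4, 5, 6 — only ADV at position 2 is part of a tagging that satisfies every rule.
That leaves exactly one tagging: ADV ADV ADV ADV ADV NOUN NOUN.
Checking: rule 1 ✓; rule 2 ✓; rule 3 ✓; rule 4 ✓; rule 5 ✓.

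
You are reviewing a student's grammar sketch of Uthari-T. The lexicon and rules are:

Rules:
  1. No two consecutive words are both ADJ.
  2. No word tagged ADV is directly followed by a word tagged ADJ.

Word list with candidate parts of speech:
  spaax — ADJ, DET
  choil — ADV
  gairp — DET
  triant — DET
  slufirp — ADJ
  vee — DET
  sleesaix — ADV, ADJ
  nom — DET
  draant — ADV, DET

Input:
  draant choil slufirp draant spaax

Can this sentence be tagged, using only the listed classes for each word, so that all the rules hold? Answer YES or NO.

Candidates per position — 1:draant {ADV,DET}; 2:choil {ADV}; 3:slufirp {ADJ}; 4:draant {ADV,DET}; 5:spaax {ADJ,DET}.
Rule 2 cannot be satisfied by any choice of tags from the lexicon.
So there is no consistent tagging.

NO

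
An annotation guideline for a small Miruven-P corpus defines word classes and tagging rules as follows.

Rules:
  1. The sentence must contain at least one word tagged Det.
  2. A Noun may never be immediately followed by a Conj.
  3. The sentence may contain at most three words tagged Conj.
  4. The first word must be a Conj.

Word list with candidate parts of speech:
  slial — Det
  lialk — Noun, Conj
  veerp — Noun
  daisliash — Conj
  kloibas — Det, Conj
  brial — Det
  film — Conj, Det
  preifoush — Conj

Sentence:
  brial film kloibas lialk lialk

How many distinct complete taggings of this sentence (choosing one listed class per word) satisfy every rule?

0

Candidates per position — 1:brial {Det}; 2:film {Conj,Det}; 3:kloibas {Det,Conj}; 4:lialk {Noun,Conj}; 5:lialk {Noun,Conj}.
There are 16 candidate sequences in total.
Rule 4 cannot be satisfied by any choice of tags from the lexicon.
So there is no consistent tagging.
Count = 0.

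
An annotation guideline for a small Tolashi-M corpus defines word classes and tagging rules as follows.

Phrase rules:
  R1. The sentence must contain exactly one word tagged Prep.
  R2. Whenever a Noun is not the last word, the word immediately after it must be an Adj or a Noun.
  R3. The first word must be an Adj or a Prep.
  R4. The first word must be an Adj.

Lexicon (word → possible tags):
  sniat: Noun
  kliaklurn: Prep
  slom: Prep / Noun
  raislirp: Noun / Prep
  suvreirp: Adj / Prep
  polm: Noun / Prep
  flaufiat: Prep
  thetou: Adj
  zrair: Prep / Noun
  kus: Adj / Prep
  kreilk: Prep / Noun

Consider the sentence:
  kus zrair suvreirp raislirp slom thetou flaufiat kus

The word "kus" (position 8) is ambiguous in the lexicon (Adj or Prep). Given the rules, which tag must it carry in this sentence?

Adj

Candidates per position — 1:kus {Adj,Prep}; 2:zrair {Prep,Noun}; 3:suvreirp {Adj,Prep}; 4:raislirp {Noun,Prep}; 5:slom {Prep,Noun}; 6:thetou {Adj}; 7:flaufiat {Prep}; 8:kus {Adj,Prep}.
If word 1 were Prep, no tagging could satisfy rule 1; so word 1 is Adj.
If word 2 were Prep, no tagging could satisfy rule 1; so word 2 is Noun.
If word 3 were Prep, no tagging could satisfy rule 1; so word 3 is Adj.
If word 4 were Prep, no tagging could satisfy rule 1; so word 4 is Noun.
If word 5 were Prep, no tagging could satisfy rule 1; so word 5 is Noun.
If word 8 were Prep, no tagging could satisfy rule 1; so word 8 is Adj.
So the tagging must be: Adj Noun Adj Noun Noun Adj Prep Adj.
Checking: rule 1 ✓; rule 2 ✓; rule 3 ✓; rule 4 ✓.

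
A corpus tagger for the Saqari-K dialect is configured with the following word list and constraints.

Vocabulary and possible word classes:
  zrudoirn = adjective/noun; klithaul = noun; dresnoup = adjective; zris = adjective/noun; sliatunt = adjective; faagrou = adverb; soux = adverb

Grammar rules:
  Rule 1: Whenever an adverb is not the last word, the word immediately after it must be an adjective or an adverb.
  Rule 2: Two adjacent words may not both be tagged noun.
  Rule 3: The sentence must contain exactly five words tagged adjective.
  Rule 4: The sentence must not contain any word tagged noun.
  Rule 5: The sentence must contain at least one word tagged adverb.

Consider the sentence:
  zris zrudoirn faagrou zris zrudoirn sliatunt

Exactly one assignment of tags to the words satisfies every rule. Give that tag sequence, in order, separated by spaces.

Candidates per position — 1:zris {adjective,noun}; 2:zrudoirn {adjective,noun}; 3:faagrou {adverb}; 4:zris {adjective,noun}; 5:zrudoirn {adjective,noun}; 6:sliatunt {adjective}.
Position 1: noun is ruled out by rule 3; that leaves adjective.
Position 2: noun is ruled out by rule 3; that leaves adjective.
Position 4: noun is ruled out by rule 1; that leaves adjective.
Position 5: noun is ruled out by rule 3; that leaves adjective.
The only consistent sequence is: adjective adjective adverb adjective adjective adjective.
Rule-by-rule: rule 1 ✓; rule 2 ✓; rule 3 ✓; rule 4 ✓; rule 5 ✓.

adjective adjective adverb adjective adjective adjective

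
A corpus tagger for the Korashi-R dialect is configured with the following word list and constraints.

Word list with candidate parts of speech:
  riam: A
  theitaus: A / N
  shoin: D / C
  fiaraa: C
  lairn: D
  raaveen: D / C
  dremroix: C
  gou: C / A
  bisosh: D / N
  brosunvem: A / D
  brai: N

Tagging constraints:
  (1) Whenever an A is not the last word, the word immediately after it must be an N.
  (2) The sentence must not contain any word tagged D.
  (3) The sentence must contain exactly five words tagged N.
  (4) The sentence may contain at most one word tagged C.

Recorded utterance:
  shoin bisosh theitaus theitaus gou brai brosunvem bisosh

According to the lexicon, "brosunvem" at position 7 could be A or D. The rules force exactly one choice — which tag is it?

A

Candidates per position — 1:shoin {D,C}; 2:bisosh {D,N}; 3:theitaus {A,N}; 4:theitaus {A,N}; 5:gou {C,A}; 6:brai {N}; 7:brosunvem {A,D}; 8:bisosh {D,N}.
Word 1 cannot be D — rule 2 would then fail for every completion. It is C.
Word 2 cannot be D — rule 2 would then fail for every completion. It is N.
Word 3 cannot be A — rule 3 would then fail for every completion. It is N.
Word 4 cannot be A — rule 1 would then fail for every completion. It is N.
Word 5 cannot be C — rule 4 would then fail for every completion. It is A.
Word 7 cannot be D — rule 2 would then fail for every completion. It is A.
Word 8 cannot be D — rule 1 would then fail for every completion. It is N.
So the tagging must be: C N N N A N A N.
Check: rule 1 satisfied; rule 2 satisfied; rule 3 satisfied; rule 4 satisfied.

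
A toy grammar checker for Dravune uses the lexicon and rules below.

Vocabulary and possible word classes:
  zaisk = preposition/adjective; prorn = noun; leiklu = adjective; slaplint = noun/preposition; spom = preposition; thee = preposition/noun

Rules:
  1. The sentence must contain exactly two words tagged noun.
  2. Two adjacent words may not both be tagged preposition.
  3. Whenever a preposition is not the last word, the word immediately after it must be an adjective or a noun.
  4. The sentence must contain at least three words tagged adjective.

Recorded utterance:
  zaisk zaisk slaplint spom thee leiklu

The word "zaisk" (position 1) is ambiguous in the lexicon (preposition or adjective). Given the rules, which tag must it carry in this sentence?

adjective

Candidates per position — 1:zaisk {preposition,adjective}; 2:zaisk {preposition,adjective}; 3:slaplint {noun,preposition}; 4:spom {preposition}; 5:thee {preposition,noun}; 6:leiklu {adjective}.
At position 1, choosing preposition makes rule 4 impossible to satisfy; hence adjective.
At position 2, choosing preposition makes rule 4 impossible to satisfy; hence adjective.
At position 3, choosing preposition makes rule 1 impossible to satisfy; hence noun.
At position 5, choosing preposition makes rule 1 impossible to satisfy; hence noun.
The only consistent sequence is: adjective adjective noun preposition noun adjective.
Verifying each rule — rule 1 ok; rule 2 ok; rule 3 ok; rule 4 ok.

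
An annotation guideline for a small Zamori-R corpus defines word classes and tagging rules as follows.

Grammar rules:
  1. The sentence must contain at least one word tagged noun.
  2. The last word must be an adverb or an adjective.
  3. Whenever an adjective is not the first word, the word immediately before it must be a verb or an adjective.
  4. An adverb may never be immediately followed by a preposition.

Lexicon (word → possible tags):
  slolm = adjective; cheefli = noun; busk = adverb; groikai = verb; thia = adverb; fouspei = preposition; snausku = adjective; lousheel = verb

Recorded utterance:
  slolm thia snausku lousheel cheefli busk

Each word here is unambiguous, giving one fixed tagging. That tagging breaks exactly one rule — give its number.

Fixed tagging: adjective adverb adjective verb noun adverb.
Rule check: R1 ok, R2 ok, R3 fails, R4 ok.
Only rule 3 fails.

3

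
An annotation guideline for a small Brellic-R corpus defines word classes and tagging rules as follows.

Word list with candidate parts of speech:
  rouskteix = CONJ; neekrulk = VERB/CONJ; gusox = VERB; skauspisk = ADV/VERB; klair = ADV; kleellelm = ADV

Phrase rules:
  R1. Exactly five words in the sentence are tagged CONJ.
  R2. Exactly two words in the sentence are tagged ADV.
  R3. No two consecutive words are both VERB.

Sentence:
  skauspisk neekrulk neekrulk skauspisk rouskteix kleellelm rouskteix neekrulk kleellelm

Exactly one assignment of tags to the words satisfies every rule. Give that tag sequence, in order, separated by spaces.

Candidates per position — 1:skauspisk {ADV,VERB}; 2:neekrulk {VERB,CONJ}; 3:neekrulk {VERB,CONJ}; 4:skauspisk {ADV,VERB}; 5:rouskteix {CONJ}; 6:kleellelm {ADV}; 7:rouskteix {CONJ}; 8:neekrulk {VERB,CONJ}; 9:kleellelm {ADV}.
Position 1: tagging it ADV would leave rule 2 unsatisfiable, so it must be VERB.
Position 2: tagging it VERB would leave rule 1 unsatisfiable, so it must be CONJ.
Position 3: tagging it VERB would leave rule 1 unsatisfiable, so it must be CONJ.
Position 4: tagging it ADV would leave rule 2 unsatisfiable, so it must be VERB.
Position 8: tagging it VERB would leave rule 1 unsatisfiable, so it must be CONJ.
That leaves exactly one tagging: VERB CONJ CONJ VERB CONJ ADV CONJ CONJ ADV.
Checking: rule 1 ✓; rule 2 ✓; rule 3 ✓.

VERB CONJ CONJ VERB CONJ ADV CONJ CONJ ADV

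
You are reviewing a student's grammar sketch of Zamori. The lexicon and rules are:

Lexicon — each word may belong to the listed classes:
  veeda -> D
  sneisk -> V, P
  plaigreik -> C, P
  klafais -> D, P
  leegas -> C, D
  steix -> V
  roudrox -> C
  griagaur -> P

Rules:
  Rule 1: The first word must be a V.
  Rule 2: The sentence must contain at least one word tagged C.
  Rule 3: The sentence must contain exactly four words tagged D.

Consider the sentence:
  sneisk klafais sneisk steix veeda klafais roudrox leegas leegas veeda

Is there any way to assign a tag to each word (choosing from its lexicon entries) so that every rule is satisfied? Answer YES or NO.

YES

Candidates per position — 1:sneisk {V,P}; 2:klafais {D,P}; 3:sneisk {V,P}; 4:steix {V}; 5:veeda {D}; 6:klafais {D,P}; 7:roudrox {C}; 8:leegas {C,D}; 9:leegas {C,D}; 10:veeda {D}.
One satisfying assignment: V P P V D D C C D D.
Verifying each rule — rule 1 ok; rule 2 ok; rule 3 ok.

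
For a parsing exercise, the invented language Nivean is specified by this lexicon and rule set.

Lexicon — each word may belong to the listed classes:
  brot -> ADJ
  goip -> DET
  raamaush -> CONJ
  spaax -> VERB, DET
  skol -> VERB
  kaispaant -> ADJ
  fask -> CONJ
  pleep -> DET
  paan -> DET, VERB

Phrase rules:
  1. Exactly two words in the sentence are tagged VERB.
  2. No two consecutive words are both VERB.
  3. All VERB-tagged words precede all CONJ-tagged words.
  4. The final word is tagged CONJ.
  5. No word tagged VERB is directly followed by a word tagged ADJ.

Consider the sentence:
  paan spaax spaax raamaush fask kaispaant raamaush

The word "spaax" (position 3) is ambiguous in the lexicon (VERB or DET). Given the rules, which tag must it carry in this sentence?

VERB

Candidates per position — 1:paan {DET,VERB}; 2:spaax {VERB,DET}; 3:spaax {VERB,DET}; 4:raamaush {CONJ}; 5:fask {CONJ}; 6:kaispaant {ADJ}; 7:raamaush {CONJ}.
Position 3: the remaining choice is settled jointly with positions 1, 2 — only VERB at position 3 is part of a tagging that satisfies every rule.
So the tagging must be: VERB DET VERB CONJ CONJ ADJ CONJ.
Verifying each rule — rule 1 ✓; rule 2 ✓; rule 3 ✓; rule 4 ✓; rule 5 ✓.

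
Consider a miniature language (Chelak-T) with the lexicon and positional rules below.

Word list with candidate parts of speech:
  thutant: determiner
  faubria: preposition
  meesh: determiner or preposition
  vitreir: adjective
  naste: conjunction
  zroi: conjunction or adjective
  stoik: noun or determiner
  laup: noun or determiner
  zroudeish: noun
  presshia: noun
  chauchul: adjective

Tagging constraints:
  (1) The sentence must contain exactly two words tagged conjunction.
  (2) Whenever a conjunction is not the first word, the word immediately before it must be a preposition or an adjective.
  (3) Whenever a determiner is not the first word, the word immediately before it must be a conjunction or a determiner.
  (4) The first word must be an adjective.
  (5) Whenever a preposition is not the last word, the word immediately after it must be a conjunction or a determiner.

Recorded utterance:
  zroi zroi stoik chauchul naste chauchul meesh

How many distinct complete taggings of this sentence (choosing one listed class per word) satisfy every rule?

2

Candidates per position — 1:zroi {conjunction,adjective}; 2:zroi {conjunction,adjective}; 3:stoik {noun,determiner}; 4:chauchul {adjective}; 5:naste {conjunction}; 6:chauchul {adjective}; 7:meesh {determiner,preposition}.
There are 16 candidate sequences in total.
The sequences that satisfy every rule: adjective conjunction noun adjective conjunction adjective preposition; adjective conjunction determiner adjective conjunction adjective preposition.
Count = 2.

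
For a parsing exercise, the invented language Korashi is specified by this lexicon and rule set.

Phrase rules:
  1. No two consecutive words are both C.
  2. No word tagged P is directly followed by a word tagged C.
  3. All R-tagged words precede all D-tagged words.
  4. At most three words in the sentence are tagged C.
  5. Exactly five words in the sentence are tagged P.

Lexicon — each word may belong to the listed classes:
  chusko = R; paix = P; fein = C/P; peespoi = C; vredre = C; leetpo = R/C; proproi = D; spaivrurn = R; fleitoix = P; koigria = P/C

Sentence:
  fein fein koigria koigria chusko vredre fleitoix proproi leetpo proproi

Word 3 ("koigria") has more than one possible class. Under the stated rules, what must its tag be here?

Candidates per position — 1:fein {C,P}; 2:fein {C,P}; 3:koigria {P,C}; 4:koigria {P,C}; 5:chusko {R}; 6:vredre {C}; 7:fleitoix {P}; 8:proproi {D}; 9:leetpo {R,C}; 10:proproi {D}.
At position 1, choosing C makes rule 5 impossible to satisfy; hence P.
At position 2, choosing C makes rule 2 impossible to satisfy; hence P.
At position 3, choosing C makes rule 2 impossible to satisfy; hence P.
At position 4, choosing C makes rule 2 impossible to satisfy; hence P.
At position 9, choosing R makes rule 3 impossible to satisfy; hence C.
So the tagging must be: P P P P R C P D C D.
Rule-by-rule: rule 1 satisfied; rule 2 satisfied; rule 3 satisfied; rule 4 satisfied; rule 5 satisfied.

P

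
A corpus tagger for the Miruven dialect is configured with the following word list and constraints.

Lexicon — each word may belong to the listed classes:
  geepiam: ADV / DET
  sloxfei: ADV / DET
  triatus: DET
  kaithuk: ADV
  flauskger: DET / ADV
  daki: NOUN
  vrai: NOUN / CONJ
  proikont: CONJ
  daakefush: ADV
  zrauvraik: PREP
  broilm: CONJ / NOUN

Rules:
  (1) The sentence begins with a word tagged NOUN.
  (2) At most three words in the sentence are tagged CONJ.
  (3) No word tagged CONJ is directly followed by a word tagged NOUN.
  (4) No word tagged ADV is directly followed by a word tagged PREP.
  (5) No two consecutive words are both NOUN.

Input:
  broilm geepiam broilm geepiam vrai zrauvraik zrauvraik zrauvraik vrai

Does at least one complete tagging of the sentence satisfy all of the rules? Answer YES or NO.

Candidates per position — 1:broilm {CONJ,NOUN}; 2:geepiam {ADV,DET}; 3:broilm {CONJ,NOUN}; 4:geepiam {ADV,DET}; 5:vrai {NOUN,CONJ}; 6:zrauvraik {PREP}; 7:zrauvraik {PREP}; 8:zrauvraik {PREP}; 9:vrai {NOUN,CONJ}.
One satisfying assignment: NOUN DET NOUN ADV CONJ PREP PREP PREP NOUN.
Verifying each rule — rule 1 ✓; rule 2 ✓; rule 3 ✓; rule 4 ✓; rule 5 ✓.

YES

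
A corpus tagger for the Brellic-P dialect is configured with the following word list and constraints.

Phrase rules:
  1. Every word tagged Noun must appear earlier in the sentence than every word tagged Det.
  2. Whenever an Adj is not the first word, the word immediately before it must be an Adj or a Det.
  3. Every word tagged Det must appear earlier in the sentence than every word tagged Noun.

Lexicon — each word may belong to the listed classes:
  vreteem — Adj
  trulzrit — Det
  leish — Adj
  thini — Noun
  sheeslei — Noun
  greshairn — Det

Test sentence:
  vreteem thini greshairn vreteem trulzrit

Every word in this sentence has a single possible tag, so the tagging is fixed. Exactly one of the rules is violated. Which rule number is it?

3

Fixed tagging: Adj Noun Det Adj Det.
Checking each rule: R1 ✓, R2 ✓, R3 ✗.
Only rule 3 fails.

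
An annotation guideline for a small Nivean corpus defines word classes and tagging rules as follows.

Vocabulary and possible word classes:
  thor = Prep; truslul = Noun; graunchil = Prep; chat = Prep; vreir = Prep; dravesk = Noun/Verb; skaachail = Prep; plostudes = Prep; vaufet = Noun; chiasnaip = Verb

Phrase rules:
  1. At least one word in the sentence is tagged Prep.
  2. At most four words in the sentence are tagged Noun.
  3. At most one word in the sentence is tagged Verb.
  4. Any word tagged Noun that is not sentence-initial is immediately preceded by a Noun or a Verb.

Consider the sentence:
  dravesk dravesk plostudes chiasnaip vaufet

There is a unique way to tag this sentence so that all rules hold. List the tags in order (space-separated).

Candidates per position — 1:dravesk {Noun,Verb}; 2:dravesk {Noun,Verb}; 3:plostudes {Prep}; 4:chiasnaip {Verb}; 5:vaufet {Noun}.
Position 1: Verb is ruled out by rule 3; that leaves Noun.
Position 2: Verb is ruled out by rule 3; that leaves Noun.
So the tagging must be: Noun Noun Prep Verb Noun.
Checking: rule 1 satisfied; rule 2 satisfied; rule 3 satisfied; rule 4 satisfied.

Noun Noun Prep Verb Noun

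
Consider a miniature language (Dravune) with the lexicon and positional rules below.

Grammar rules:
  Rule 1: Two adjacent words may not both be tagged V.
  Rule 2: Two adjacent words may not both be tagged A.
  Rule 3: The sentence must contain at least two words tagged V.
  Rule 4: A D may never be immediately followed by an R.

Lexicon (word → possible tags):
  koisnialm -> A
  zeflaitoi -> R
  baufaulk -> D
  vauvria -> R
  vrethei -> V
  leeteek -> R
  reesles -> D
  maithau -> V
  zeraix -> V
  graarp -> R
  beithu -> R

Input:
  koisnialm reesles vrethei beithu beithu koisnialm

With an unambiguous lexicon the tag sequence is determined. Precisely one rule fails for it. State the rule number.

3

Fixed tagging: A D V R R A.
Checking each rule: R1 holds, R2 holds, R3 violated, R4 holds.
Only rule 3 fails.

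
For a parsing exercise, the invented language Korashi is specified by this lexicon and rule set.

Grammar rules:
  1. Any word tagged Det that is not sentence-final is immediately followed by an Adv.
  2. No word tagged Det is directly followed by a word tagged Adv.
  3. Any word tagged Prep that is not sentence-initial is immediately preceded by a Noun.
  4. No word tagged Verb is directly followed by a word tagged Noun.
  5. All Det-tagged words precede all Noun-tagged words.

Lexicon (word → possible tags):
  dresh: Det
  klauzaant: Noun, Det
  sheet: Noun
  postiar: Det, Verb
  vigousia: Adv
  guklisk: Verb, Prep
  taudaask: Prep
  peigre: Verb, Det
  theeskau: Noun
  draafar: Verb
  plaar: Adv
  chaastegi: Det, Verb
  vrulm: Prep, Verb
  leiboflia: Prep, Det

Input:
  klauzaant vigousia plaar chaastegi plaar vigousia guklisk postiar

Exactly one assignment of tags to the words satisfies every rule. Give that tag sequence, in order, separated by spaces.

Noun Adv Adv Verb Adv Adv Verb Verb

Candidates per position — 1:klauzaant {Noun,Det}; 2:vigousia {Adv}; 3:plaar {Adv}; 4:chaastegi {Det,Verb}; 5:plaar {Adv}; 6:vigousia {Adv}; 7:guklisk {Verb,Prep}; 8:postiar {Det,Verb}.
At position 1, choosing Det makes rule 2 impossible to satisfy; hence Noun.
At position 4, choosing Det makes rule 2 impossible to satisfy; hence Verb.
At position 7, choosing Prep makes rule 3 impossible to satisfy; hence Verb.
At position 8, choosing Det makes rule 5 impossible to satisfy; hence Verb.
The unique satisfying tagging is: Noun Adv Adv Verb Adv Adv Verb Verb.
Checking: rule 1 ok; rule 2 ok; rule 3 ok; rule 4 ok; rule 5 ok.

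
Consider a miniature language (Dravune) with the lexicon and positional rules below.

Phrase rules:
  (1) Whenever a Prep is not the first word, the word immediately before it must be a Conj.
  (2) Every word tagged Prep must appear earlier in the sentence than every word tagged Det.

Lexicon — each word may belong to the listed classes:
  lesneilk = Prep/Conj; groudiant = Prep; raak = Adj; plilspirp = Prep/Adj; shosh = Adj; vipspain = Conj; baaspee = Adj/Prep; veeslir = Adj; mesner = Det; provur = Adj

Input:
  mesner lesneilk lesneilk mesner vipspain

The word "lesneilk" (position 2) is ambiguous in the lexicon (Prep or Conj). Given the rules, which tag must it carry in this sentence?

Candidates per position — 1:mesner {Det}; 2:lesneilk {Prep,Conj}; 3:lesneilk {Prep,Conj}; 4:mesner {Det}; 5:vipspain {Conj}.
Word 2 cannot be Prep — rule 1 would then fail for every completion. It is Conj.
Word 3 cannot be Prep — rule 2 would then fail for every completion. It is Conj.
The unique satisfying tagging is: Det Conj Conj Det Conj.
Check: rule 1 ✓; rule 2 ✓.

Conj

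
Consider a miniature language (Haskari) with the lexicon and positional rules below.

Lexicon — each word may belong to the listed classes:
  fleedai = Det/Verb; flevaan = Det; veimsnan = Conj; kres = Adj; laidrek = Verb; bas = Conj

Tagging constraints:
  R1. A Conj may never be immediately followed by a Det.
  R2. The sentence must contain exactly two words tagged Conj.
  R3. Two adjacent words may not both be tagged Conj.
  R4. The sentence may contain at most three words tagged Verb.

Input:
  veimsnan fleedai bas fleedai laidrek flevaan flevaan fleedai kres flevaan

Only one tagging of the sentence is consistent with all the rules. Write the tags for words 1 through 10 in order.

Conj Verb Conj Verb Verb Det Det Det Adj Det

Candidates per position — 1:veimsnan {Conj}; 2:fleedai {Det,Verb}; 3:bas {Conj}; 4:fleedai {Det,Verb}; 5:laidrek {Verb}; 6:flevaan {Det}; 7:flevaan {Det}; 8:fleedai {Det,Verb}; 9:kres {Adj}; 10:flevaan {Det}.
Position 2: Det is ruled out by rule 1; that leaves Verb.
Position 4: Det is ruled out by rule 1; that leaves Verb.
Position 8: Verb is ruled out by rule 4; that leaves Det.
The unique satisfying tagging is: Conj Verb Conj Verb Verb Det Det Det Adj Det.
Verifying each rule — rule 1 ok; rule 2 ok; rule 3 ok; rule 4 ok.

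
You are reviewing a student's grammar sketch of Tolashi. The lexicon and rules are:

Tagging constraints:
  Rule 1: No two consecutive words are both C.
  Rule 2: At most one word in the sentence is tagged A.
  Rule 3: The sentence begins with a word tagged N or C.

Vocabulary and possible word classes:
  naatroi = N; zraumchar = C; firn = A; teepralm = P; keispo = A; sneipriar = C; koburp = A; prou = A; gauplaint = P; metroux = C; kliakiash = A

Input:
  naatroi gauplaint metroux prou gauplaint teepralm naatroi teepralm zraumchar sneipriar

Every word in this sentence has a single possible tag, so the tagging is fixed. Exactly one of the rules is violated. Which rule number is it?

Fixed tagging: N P C A P P N P C C.
Rule check: R1 violated, R2 holds, R3 holds.
Only rule 1 fails.

1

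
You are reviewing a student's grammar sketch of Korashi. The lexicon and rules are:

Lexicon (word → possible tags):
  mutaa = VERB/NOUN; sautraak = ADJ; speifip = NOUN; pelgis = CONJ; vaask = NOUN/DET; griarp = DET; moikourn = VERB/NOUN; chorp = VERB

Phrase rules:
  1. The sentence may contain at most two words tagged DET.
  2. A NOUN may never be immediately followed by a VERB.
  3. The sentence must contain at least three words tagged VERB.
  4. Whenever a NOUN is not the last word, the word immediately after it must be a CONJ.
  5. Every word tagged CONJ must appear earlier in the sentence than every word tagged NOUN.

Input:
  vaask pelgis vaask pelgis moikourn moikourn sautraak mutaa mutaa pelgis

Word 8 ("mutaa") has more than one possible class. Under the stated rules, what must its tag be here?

VERB

Candidates per position — 1:vaask {NOUN,DET}; 2:pelgis {CONJ}; 3:vaask {NOUN,DET}; 4:pelgis {CONJ}; 5:moikourn {VERB,NOUN}; 6:moikourn {VERB,NOUN}; 7:sautraak {ADJ}; 8:mutaa {VERB,NOUN}; 9:mutaa {VERB,NOUN}; 10:pelgis {CONJ}.
Word 1 cannot be NOUN — rule 5 would then fail for every completion. It is DET.
Word 3 cannot be NOUN — rule 5 would then fail for every completion. It is DET.
Word 5 cannot be NOUN — rule 4 would then fail for every completion. It is VERB.
Word 6 cannot be NOUN — rule 4 would then fail for every completion. It is VERB.
Word 8 cannot be NOUN — rule 4 would then fail for every completion. It is VERB.
Word 9 cannot be NOUN — rule 5 would then fail for every completion. It is VERB.
The unique satisfying tagging is: DET CONJ DET CONJ VERB VERB ADJ VERB VERB CONJ.
Verifying each rule — rule 1 ✓; rule 2 ✓; rule 3 ✓; rule 4 ✓; rule 5 ✓.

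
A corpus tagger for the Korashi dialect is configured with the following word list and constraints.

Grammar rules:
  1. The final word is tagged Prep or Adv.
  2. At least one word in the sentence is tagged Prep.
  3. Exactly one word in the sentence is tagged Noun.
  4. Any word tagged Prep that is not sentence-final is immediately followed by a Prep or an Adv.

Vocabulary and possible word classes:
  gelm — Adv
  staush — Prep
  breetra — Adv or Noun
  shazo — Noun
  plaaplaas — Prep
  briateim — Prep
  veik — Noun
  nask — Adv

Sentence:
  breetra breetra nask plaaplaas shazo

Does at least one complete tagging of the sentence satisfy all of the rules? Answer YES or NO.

NO

Candidates per position — 1:breetra {Adv,Noun}; 2:breetra {Adv,Noun}; 3:nask {Adv}; 4:plaaplaas {Prep}; 5:shazo {Noun}.
Rule 1 cannot be satisfied by any choice of tags from the lexicon.
So there is no consistent tagging.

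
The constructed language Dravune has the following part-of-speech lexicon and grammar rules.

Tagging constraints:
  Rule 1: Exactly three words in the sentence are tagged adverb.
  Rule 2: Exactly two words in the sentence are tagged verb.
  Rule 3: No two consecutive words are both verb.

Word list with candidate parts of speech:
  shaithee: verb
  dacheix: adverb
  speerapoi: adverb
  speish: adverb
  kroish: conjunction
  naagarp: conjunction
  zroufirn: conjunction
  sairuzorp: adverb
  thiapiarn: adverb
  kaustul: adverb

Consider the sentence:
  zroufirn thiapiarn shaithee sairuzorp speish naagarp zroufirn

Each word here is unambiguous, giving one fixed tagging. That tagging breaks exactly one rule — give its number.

Fixed tagging: conjunction adverb verb adverb adverb conjunction conjunction.
Checking each rule: R1 holds, R2 violated, R3 holds.
Only rule 2 fails.

2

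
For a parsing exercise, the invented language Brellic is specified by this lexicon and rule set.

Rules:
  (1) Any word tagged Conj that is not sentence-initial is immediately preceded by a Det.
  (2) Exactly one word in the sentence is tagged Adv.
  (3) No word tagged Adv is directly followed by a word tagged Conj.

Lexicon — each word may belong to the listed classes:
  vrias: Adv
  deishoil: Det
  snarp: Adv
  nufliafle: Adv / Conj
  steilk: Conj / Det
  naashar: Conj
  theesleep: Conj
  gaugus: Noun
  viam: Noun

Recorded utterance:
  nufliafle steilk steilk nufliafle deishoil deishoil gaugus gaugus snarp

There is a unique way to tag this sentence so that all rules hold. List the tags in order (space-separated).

Candidates per position — 1:nufliafle {Adv,Conj}; 2:steilk {Conj,Det}; 3:steilk {Conj,Det}; 4:nufliafle {Adv,Conj}; 5:deishoil {Det}; 6:deishoil {Det}; 7:gaugus {Noun}; 8:gaugus {Noun}; 9:snarp {Adv}.
Position 1: tagging it Adv would leave rule 2 unsatisfiable, so it must be Conj.
Position 2: tagging it Conj would leave rule 1 unsatisfiable, so it must be Det.
Position 4: tagging it Adv would leave rule 2 unsatisfiable, so it must be Conj.
Position 3: tagging it Conj would leave rule 1 unsatisfiable, so it must be Det.
The only consistent sequence is: Conj Det Det Conj Det Det Noun Noun Adv.
Rule-by-rule: rule 1 holds; rule 2 holds; rule 3 holds.

Conj Det Det Conj Det Det Noun Noun Adv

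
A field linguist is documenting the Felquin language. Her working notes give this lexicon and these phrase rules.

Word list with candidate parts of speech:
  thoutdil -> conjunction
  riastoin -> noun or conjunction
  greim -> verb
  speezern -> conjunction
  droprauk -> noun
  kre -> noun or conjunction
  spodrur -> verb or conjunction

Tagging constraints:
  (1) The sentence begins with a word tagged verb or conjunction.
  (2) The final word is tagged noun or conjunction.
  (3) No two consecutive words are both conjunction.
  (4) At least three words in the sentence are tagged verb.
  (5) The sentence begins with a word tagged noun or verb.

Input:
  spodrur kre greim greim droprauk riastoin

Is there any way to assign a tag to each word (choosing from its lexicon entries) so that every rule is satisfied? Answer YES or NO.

YES

Candidates per position — 1:spodrur {verb,conjunction}; 2:kre {noun,conjunction}; 3:greim {verb}; 4:greim {verb}; 5:droprauk {noun}; 6:riastoin {noun,conjunction}.
One satisfying assignment: verb conjunction verb verb noun noun.
Check: rule 1 ok; rule 2 ok; rule 3 ok; rule 4 ok; rule 5 ok.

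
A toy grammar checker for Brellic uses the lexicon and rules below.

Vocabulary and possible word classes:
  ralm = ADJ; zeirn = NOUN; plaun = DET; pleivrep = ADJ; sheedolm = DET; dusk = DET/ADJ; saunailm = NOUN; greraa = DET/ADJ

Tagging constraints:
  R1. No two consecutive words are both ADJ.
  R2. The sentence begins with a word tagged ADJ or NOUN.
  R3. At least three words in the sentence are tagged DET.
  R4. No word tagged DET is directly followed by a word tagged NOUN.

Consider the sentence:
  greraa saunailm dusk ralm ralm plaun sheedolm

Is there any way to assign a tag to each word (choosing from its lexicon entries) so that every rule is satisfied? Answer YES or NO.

Candidates per position — 1:greraa {DET,ADJ}; 2:saunailm {NOUN}; 3:dusk {DET,ADJ}; 4:ralm {ADJ}; 5:ralm {ADJ}; 6:plaun {DET}; 7:sheedolm {DET}.
Rule 1 cannot be satisfied by any choice of tags from the lexicon.
So there is no consistent tagging.

NO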